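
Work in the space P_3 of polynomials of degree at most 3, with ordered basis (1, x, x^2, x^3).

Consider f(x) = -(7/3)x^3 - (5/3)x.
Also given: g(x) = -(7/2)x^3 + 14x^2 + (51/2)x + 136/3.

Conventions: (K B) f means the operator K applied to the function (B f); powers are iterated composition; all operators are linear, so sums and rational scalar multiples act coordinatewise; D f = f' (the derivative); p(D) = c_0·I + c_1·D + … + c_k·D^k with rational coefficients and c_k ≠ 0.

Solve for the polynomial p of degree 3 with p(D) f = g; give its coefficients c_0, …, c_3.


D^0 f = -(7/3)x^3 - (5/3)x
D^1 f = -7x^2 - 5/3
D^2 f = -14x
D^3 f = -14
matching coefficients of g against c_0 f + c_1 Df + … from the top degree down determines the c_i
solution: c_0 = 3/2, c_1 = -2, c_2 = -2, c_3 = -3

c_0 = 3/2, c_1 = -2, c_2 = -2, c_3 = -3


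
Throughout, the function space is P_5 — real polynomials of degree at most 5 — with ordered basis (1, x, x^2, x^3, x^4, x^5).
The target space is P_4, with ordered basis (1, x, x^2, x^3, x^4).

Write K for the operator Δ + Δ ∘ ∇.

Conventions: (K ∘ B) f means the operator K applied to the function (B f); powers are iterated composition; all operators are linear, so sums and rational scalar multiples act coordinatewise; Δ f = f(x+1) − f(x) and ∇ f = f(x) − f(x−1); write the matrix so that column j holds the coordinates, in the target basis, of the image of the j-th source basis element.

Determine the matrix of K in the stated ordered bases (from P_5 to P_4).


the matrix is [[0, 1, 3, 1, 3, 1]; [0, 0, 2, 9, 4, 15]; [0, 0, 0, 3, 18, 10]; [0, 0, 0, 0, 4, 30]; [0, 0, 0, 0, 0, 5]] (rows listed top to bottom)

image of 1: 0
image of x: 1
image of x^2: 2x + 3
image of x^3: 3x^2 + 9x + 1
image of x^4: 4x^3 + 18x^2 + 4x + 3
image of x^5: 5x^4 + 30x^3 + 10x^2 + 15x + 1
each image's coordinates form column j of the matrix


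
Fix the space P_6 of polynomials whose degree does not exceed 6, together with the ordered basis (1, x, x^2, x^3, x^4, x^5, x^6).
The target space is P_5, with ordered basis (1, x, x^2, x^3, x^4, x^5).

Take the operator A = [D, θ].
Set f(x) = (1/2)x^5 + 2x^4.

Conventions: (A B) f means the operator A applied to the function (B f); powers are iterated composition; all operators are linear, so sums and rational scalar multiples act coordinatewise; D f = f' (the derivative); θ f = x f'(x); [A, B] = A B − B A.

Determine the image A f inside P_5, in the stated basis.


the image equals g(x) = (5/2)x^4 + 8x^3

θ f = (5/2)x^5 + 8x^4
D θ f = (25/2)x^4 + 32x^3
D f = (5/2)x^4 + 8x^3
θ D f = 10x^4 + 24x^3
[D, θ] f = (5/2)x^4 + 8x^3


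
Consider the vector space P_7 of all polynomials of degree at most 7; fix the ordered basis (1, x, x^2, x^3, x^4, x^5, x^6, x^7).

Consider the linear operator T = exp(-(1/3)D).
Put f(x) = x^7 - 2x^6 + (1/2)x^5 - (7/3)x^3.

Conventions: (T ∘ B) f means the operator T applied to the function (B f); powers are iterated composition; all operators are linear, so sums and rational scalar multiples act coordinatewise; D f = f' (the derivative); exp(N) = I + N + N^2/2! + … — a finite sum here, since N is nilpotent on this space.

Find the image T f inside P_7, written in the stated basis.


the image equals g(x) = x^7 - (13/3)x^6 + (41/6)x^5 - (295/54)x^4 + (11/81)x^3 + (137/81)x^2 - (1003/1458)x + 355/4374

order-1 term: -(7/3)x^6 + 4x^5 - (5/6)x^4 + (7/3)x^2
order-2 term: (7/3)x^5 - (10/3)x^4 + (5/9)x^3 - (7/9)x
order-3 term: -(35/27)x^4 + (40/27)x^3 - (5/27)x^2 + 7/81
order-4 term: (35/81)x^3 - (10/27)x^2 + (5/162)x
order-5 term: -(7/81)x^2 + (4/81)x - 1/486
order-6 term: (7/729)x - 2/729
order-7 term: -1/2187
the series for exp(-(1/3)D) f terminates at order 7
exp(-(1/3)D) f = x^7 - (13/3)x^6 + (41/6)x^5 - (295/54)x^4 + (11/81)x^3 + (137/81)x^2 - (1003/1458)x + 355/4374


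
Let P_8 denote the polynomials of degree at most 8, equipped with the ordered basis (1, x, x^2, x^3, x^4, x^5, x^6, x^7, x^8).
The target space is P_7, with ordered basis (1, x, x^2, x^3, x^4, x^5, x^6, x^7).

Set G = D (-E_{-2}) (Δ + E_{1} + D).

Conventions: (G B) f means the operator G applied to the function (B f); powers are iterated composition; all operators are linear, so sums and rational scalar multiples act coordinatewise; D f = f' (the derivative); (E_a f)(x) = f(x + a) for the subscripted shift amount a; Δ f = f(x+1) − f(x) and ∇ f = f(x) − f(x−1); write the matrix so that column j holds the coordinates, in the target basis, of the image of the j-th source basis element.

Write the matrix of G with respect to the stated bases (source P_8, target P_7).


the matrix is [[0, -1, -2, 18, -72, 230, -660, 1778, -4592]; [0, 0, -2, -6, 72, -360, 1380, -4620, 14224]; [0, 0, 0, -3, -12, 180, -1080, 4830, -18480]; [0, 0, 0, 0, -4, -20, 360, -2520, 12880]; [0, 0, 0, 0, 0, -5, -30, 630, -5040]; [0, 0, 0, 0, 0, 0, -6, -42, 1008]; [0, 0, 0, 0, 0, 0, 0, -7, -56]; [0, 0, 0, 0, 0, 0, 0, 0, -8]] (rows listed top to bottom)

image of 1: 0
image of x: -1
image of x^2: -2x - 2
image of x^3: -3x^2 - 6x + 18
image of x^4: -4x^3 - 12x^2 + 72x - 72
image of x^5: -5x^4 - 20x^3 + 180x^2 - 360x + 230
image of x^6: -6x^5 - 30x^4 + 360x^3 - 1080x^2 + 1380x - 660
image of x^7: -7x^6 - 42x^5 + 630x^4 - 2520x^3 + 4830x^2 - 4620x + 1778
image of x^8: -8x^7 - 56x^6 + 1008x^5 - 5040x^4 + 12880x^3 - 18480x^2 + 14224x - 4592
each image's coordinates form column j of the matrix


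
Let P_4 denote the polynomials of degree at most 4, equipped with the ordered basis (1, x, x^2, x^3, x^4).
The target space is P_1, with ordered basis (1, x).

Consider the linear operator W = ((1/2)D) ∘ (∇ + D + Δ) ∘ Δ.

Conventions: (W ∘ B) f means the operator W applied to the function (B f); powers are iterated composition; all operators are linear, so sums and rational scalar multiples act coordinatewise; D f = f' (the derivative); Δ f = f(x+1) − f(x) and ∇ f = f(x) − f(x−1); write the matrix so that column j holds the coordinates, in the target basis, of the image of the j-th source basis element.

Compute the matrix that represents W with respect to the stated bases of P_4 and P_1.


image of 1: 0
image of x: 0
image of x^2: 0
image of x^3: 9
image of x^4: 36x + 18
each image's coordinates form column j of the matrix

the matrix is [[0, 0, 0, 9, 18]; [0, 0, 0, 0, 36]] (rows listed top to bottom)


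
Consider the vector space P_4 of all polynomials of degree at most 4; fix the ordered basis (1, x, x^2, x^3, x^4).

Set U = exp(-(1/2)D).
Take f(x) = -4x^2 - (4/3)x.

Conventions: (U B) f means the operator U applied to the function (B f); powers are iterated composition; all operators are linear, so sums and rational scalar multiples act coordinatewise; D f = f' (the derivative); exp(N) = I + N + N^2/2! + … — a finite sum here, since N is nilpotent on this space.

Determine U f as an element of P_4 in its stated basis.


g(x) = -4x^2 + (8/3)x - 1/3

order-1 term: 4x + 2/3
order-2 term: -1
the series for exp(-(1/2)D) f terminates at order 2
exp(-(1/2)D) f = -4x^2 + (8/3)x - 1/3


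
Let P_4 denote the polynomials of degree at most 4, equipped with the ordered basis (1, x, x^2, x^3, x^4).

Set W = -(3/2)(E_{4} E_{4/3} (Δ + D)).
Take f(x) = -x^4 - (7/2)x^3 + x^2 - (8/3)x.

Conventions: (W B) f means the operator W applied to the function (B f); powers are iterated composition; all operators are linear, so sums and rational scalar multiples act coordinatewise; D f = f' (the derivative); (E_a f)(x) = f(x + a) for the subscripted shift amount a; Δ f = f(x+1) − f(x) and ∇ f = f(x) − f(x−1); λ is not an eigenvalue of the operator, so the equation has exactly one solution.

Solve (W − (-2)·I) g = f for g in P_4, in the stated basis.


the result is g(x) = -(1/2)x^4 - (19/4)x^3 - (569/8)x^2 - (35275/48)x - 251261/72

write g with unknown coordinates in the stated basis and equate coefficients in (W − (-2)·I) g = f
solving from the highest basis element down gives g = -(1/2)x^4 - (19/4)x^3 - (569/8)x^2 - (35275/48)x - 251261/72
check: W g = 6x^3 + (573/4)x^2 + (11737/8)x + 251261/36
so W g − (-2)·g = -x^4 - (7/2)x^3 + x^2 - (8/3)x = f ✓


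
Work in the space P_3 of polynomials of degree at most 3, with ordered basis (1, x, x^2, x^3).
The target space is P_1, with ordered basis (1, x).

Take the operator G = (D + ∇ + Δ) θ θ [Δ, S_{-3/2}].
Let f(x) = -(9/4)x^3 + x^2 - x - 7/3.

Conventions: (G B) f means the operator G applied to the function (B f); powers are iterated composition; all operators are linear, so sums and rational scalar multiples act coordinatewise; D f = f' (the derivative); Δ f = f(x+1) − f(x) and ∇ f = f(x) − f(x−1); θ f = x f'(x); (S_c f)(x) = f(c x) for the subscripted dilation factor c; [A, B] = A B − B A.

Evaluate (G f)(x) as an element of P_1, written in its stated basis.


the result is g(x) = (3645/4)x + 1935/32

S_{-3/2} f = (243/32)x^3 + (9/4)x^2 + (3/2)x - 7/3
Δ S_{-3/2} f = (729/32)x^2 + (873/32)x + 363/32
Δ f = -(27/4)x^2 - (19/4)x - 9/4
S_{-3/2} Δ f = -(243/16)x^2 + (57/8)x - 9/4
[Δ, S_{-3/2}] f = (1215/32)x^2 + (645/32)x + 435/32
θ [Δ, S_{-3/2}] f = (1215/16)x^2 + (645/32)x
θ θ [Δ, S_{-3/2}] f = (1215/8)x^2 + (645/32)x
D (θ θ) [Δ, S_{-3/2}] f = (1215/4)x + 645/32
∇ (θ θ) [Δ, S_{-3/2}] f = (1215/4)x - 4215/32
Δ (θ θ) [Δ, S_{-3/2}] f = (1215/4)x + 5505/32
(D + ∇ + Δ) (θ θ) [Δ, S_{-3/2}] f = (3645/4)x + 1935/32


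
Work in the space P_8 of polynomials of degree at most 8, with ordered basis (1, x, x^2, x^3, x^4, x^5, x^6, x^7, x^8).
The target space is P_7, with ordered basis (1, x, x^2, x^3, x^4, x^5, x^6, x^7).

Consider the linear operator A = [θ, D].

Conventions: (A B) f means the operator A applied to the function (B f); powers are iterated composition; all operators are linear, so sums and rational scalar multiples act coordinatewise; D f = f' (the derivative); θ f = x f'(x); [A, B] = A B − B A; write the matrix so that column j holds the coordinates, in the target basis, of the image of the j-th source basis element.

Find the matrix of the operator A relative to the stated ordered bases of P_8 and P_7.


the matrix is [[0, -1, 0, 0, 0, 0, 0, 0, 0]; [0, 0, -2, 0, 0, 0, 0, 0, 0]; [0, 0, 0, -3, 0, 0, 0, 0, 0]; [0, 0, 0, 0, -4, 0, 0, 0, 0]; [0, 0, 0, 0, 0, -5, 0, 0, 0]; [0, 0, 0, 0, 0, 0, -6, 0, 0]; [0, 0, 0, 0, 0, 0, 0, -7, 0]; [0, 0, 0, 0, 0, 0, 0, 0, -8]] (rows listed top to bottom)

image of 1: 0
image of x: -1
image of x^2: -2x
image of x^3: -3x^2
image of x^4: -4x^3
image of x^5: -5x^4
image of x^6: -6x^5
image of x^7: -7x^6
image of x^8: -8x^7
each image's coordinates form column j of the matrix


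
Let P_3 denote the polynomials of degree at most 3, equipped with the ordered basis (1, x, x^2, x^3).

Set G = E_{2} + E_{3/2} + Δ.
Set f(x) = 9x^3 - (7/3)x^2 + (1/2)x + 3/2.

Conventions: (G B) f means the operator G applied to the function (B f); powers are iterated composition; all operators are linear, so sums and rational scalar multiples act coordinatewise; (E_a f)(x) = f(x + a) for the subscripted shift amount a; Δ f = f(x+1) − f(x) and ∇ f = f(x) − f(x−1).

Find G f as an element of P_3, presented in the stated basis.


the image equals g(x) = 18x^3 + (701/6)x^2 + (703/4)x + 2393/24

E_{2} f = 9x^3 + (155/3)x^2 + (595/6)x + 391/6
E_{3/2} f = 9x^3 + (229/6)x^2 + (217/4)x + 219/8
Δ f = 27x^2 + (67/3)x + 43/6
(E_{2} + E_{3/2} + Δ) f = 18x^3 + (701/6)x^2 + (703/4)x + 2393/24


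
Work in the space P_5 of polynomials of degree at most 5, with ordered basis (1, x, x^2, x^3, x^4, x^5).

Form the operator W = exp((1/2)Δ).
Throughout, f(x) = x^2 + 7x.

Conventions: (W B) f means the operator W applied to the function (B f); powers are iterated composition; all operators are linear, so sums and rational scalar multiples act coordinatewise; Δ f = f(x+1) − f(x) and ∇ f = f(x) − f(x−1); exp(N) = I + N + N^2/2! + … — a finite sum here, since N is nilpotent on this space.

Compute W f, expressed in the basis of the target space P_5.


order-1 term: x + 4
order-2 term: 1/4
the series for exp((1/2)Δ) f terminates at order 2
exp((1/2)Δ) f = x^2 + 8x + 17/4

g(x) = x^2 + 8x + 17/4


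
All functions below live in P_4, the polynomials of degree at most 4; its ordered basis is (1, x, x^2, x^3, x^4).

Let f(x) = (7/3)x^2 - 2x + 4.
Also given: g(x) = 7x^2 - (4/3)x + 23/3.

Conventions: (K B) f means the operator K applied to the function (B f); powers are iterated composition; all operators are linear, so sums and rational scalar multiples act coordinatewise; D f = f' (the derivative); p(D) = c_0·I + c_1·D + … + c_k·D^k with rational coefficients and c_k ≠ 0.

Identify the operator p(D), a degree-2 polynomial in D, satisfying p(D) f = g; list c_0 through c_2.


c_0 = 3, c_1 = 1, c_2 = -1/2

D^0 f = (7/3)x^2 - 2x + 4
D^1 f = (14/3)x - 2
D^2 f = 14/3
matching coefficients of g against c_0 f + c_1 Df + … from the top degree down determines the c_i
solution: c_0 = 3, c_1 = 1, c_2 = -1/2


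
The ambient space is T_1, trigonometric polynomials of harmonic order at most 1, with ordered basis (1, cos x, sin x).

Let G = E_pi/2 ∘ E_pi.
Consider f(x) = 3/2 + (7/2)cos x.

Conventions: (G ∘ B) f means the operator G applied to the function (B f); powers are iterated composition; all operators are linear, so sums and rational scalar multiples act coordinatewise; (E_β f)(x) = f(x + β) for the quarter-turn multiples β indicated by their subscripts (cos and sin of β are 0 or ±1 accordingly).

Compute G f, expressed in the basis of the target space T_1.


E_pi f = 3/2 - (7/2)cos x
E_pi/2 E_pi f = 3/2 + (7/2)sin x

the result is g(x) = 3/2 + (7/2)sin x


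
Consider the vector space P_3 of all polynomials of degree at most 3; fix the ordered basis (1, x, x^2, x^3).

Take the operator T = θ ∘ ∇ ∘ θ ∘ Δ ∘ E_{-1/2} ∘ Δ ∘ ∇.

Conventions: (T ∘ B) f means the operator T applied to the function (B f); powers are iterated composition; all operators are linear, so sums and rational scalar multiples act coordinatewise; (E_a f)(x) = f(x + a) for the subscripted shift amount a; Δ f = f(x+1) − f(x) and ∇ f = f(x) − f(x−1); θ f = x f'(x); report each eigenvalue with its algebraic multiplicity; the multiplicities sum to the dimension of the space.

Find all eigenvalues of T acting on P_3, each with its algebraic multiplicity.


image of 1: 0
image of x: 0
image of x^2: 0
image of x^3: 0
the matrix is upper triangular; its diagonal is (0, 0, 0, 0)
for a triangular matrix the eigenvalues are the diagonal entries, with algebraic multiplicity their repetition count

λ = 0 (multiplicity 4)


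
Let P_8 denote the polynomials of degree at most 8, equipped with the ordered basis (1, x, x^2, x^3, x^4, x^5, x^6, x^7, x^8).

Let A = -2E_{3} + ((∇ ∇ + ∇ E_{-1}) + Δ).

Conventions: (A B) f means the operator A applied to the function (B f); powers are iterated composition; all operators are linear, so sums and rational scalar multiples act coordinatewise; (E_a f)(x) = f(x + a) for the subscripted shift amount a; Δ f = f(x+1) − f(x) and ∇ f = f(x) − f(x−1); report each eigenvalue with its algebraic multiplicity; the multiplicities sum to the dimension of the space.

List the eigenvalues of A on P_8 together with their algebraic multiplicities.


λ = -2 (multiplicity 9)

image of 1: -2
image of x: -2x - 4
image of x^2: -2x^2 - 8x - 18
image of x^3: -2x^3 - 12x^2 - 54x - 52
image of x^4: -2x^4 - 16x^3 - 108x^2 - 208x - 162
image of x^5: -2x^5 - 20x^4 - 180x^3 - 520x^2 - 810x - 484
image of x^6: -2x^6 - 24x^5 - 270x^4 - 1040x^3 - 2430x^2 - 2904x - 1458
image of x^7: -2x^7 - 28x^6 - 378x^5 - 1820x^4 - 5670x^3 - 10164x^2 - 10206x - 4372
image of x^8: -2x^8 - 32x^7 - 504x^6 - 2912x^5 - 11340x^4 - 27104x^3 - 40824x^2 - 34976x - 13122
the matrix is upper triangular; its diagonal is (-2, -2, -2, -2, -2, -2, -2, -2, -2)
for a triangular matrix the eigenvalues are the diagonal entries, with algebraic multiplicity their repetition count


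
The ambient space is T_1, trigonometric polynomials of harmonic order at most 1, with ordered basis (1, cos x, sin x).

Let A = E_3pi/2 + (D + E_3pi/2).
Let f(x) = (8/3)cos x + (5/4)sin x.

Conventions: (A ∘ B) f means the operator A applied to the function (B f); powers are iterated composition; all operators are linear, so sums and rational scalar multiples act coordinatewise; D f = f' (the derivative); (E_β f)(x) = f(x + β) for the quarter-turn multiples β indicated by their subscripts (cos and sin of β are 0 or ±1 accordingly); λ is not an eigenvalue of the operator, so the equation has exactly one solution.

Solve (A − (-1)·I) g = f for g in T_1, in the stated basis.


the image equals g(x) = (47/24)cos x - (17/24)sin x

write g with unknown coordinates in the stated basis and equate coefficients in (A − (-1)·I) g = f
solving from the highest basis element down gives g = (47/24)cos x - (17/24)sin x
check: A g = (17/24)cos x + (47/24)sin x
so A g − (-1)·g = (8/3)cos x + (5/4)sin x = f ✓


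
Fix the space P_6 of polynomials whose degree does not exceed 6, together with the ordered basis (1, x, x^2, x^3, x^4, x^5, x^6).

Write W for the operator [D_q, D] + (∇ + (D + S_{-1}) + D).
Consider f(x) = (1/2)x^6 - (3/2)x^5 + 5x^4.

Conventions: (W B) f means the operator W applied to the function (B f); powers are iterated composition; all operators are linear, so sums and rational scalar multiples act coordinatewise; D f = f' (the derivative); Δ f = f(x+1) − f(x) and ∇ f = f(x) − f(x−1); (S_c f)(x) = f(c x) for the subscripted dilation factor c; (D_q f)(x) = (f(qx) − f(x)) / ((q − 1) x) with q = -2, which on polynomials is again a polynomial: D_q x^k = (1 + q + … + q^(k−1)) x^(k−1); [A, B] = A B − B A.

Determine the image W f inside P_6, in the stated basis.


D f = 3x^5 - (15/2)x^4 + 20x^3
D_q D f = 33x^4 + (75/2)x^3 + 60x^2
D_q f = -(21/2)x^5 - (33/2)x^4 - 25x^3
D D_q f = -(105/2)x^4 - 66x^3 - 75x^2
[D_q, D] f = (171/2)x^4 + (207/2)x^3 + 135x^2
∇ f = 3x^5 - 15x^4 + 45x^3 - (105/2)x^2 + (61/2)x - 7
D f = 3x^5 - (15/2)x^4 + 20x^3
S_{-1} f = (1/2)x^6 + (3/2)x^5 + 5x^4
(D + S_{-1}) f = (1/2)x^6 + (9/2)x^5 - (5/2)x^4 + 20x^3
D f = 3x^5 - (15/2)x^4 + 20x^3
(∇ + (D + S_{-1}) + D) f = (1/2)x^6 + (21/2)x^5 - 25x^4 + 85x^3 - (105/2)x^2 + (61/2)x - 7
([D_q, D] + (∇ + (D + S_{-1}) + D)) f = (1/2)x^6 + (21/2)x^5 + (121/2)x^4 + (377/2)x^3 + (165/2)x^2 + (61/2)x - 7

the result is g(x) = (1/2)x^6 + (21/2)x^5 + (121/2)x^4 + (377/2)x^3 + (165/2)x^2 + (61/2)x - 7


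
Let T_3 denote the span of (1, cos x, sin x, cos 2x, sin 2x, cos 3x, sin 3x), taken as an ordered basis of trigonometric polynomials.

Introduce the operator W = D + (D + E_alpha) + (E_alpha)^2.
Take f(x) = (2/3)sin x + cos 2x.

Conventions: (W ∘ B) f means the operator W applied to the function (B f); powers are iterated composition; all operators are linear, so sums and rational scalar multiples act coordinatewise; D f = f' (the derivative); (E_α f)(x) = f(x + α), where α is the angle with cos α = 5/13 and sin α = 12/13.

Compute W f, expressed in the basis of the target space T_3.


D f = (2/3)cos x - 2sin 2x
D f = (2/3)cos x - 2sin 2x
E_alpha f = (8/13)cos x + (10/39)sin x - (119/169)cos 2x - (120/169)sin 2x
(D + E_alpha) f = (50/39)cos x + (10/39)sin x - (119/169)cos 2x - (458/169)sin 2x
E_alpha f = (8/13)cos x + (10/39)sin x - (119/169)cos 2x - (120/169)sin 2x
E_alpha E_alpha f = (80/169)cos x - (238/507)sin x - (239/28561)cos 2x + (28560/28561)sin 2x
(D + (D + E_alpha) + (E_alpha)^2) f = (1228/507)cos x - (36/169)sin x - (20350/28561)cos 2x - (105964/28561)sin 2x

g(x) = (1228/507)cos x - (36/169)sin x - (20350/28561)cos 2x - (105964/28561)sin 2x


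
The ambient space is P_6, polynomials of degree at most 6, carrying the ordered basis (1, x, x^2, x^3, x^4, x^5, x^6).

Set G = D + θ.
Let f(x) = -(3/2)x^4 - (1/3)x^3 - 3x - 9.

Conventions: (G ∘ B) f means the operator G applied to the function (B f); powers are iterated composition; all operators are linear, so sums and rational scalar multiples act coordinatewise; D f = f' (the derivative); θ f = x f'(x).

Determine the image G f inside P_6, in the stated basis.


D f = -6x^3 - x^2 - 3
θ f = -6x^4 - x^3 - 3x
(D + θ) f = -6x^4 - 7x^3 - x^2 - 3x - 3

g(x) = -6x^4 - 7x^3 - x^2 - 3x - 3


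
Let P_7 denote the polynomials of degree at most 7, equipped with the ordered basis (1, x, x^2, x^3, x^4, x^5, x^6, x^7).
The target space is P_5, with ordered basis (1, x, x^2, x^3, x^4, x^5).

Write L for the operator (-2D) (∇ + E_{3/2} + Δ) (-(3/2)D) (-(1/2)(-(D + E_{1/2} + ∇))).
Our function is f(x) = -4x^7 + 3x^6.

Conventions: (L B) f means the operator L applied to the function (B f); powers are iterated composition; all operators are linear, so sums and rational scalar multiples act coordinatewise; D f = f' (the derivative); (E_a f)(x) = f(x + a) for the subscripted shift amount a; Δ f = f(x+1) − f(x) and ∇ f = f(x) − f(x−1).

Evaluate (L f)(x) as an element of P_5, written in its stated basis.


the result is g(x) = -252x^5 - 7425x^4 - 44640x^3 - 23670x^2 - 71640x - 4275/2

D f = -28x^6 + 18x^5
E_{1/2} f = -4x^7 - 11x^6 - 12x^5 - (25/4)x^4 - (5/4)x^3 + (3/16)x^2 + (1/8)x + 1/64
∇ f = -28x^6 + 102x^5 - 185x^4 + 200x^3 - 129x^2 + 46x - 7
(D + E_{1/2} + ∇) f = -4x^7 - 67x^6 + 108x^5 - (765/4)x^4 + (795/4)x^3 - (2061/16)x^2 + (369/8)x - 447/64
(-(D + E_{1/2} + ∇)) f = 4x^7 + 67x^6 - 108x^5 + (765/4)x^4 - (795/4)x^3 + (2061/16)x^2 - (369/8)x + 447/64
(-(1/2)(-(D + E_{1/2} + ∇))) f = -2x^7 - (67/2)x^6 + 54x^5 - (765/8)x^4 + (795/8)x^3 - (2061/32)x^2 + (369/16)x - 447/128
D (-(1/2)(-(D + E_{1/2} + ∇))) f = -14x^6 - 201x^5 + 270x^4 - (765/2)x^3 + (2385/8)x^2 - (2061/16)x + 369/16
(-(3/2)D) (-(1/2)(-(D + E_{1/2} + ∇))) f = 21x^6 + (603/2)x^5 - 405x^4 + (2295/4)x^3 - (7155/16)x^2 + (6183/32)x - 1107/32
∇ (-(3/2)D) (-(1/2)(-(D + E_{1/2} + ∇))) f = 126x^5 + (2385/2)x^4 - 4215x^3 + (27405/4)x^2 - (44937/8)x + 60789/32
E_{3/2} (-(3/2)D) (-(1/2)(-(D + E_{1/2} + ∇))) f = 21x^6 + (981/2)x^5 + 2565x^4 + 6345x^3 + (16875/2)x^2 + (11691/2)x + 13311/8
Δ (-(3/2)D) (-(1/2)(-(D + E_{1/2} + ∇))) f = 126x^5 + (3645/2)x^4 + 1815x^3 + (10485/4)x^2 + (6723/8)x + 7593/32
(∇ + E_{3/2} + Δ) (-(3/2)D) (-(1/2)(-(D + E_{1/2} + ∇))) f = 21x^6 + (1485/2)x^5 + 5580x^4 + 3945x^3 + 17910x^2 + (4275/4)x + 60813/16
D (∇ + E_{3/2} + Δ) (-(3/2)D) (-(1/2)(-(D + E_{1/2} + ∇))) f = 126x^5 + (7425/2)x^4 + 22320x^3 + 11835x^2 + 35820x + 4275/4
(-2D) (∇ + E_{3/2} + Δ) (-(3/2)D) (-(1/2)(-(D + E_{1/2} + ∇))) f = -252x^5 - 7425x^4 - 44640x^3 - 23670x^2 - 71640x - 4275/2


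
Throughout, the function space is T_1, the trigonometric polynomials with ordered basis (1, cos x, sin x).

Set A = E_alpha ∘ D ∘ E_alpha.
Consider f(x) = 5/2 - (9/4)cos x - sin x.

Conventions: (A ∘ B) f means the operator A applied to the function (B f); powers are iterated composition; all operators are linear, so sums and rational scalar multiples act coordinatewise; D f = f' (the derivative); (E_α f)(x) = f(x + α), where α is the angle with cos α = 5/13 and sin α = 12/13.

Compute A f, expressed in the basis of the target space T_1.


E_alpha f = 5/2 - (93/52)cos x + (22/13)sin x
D E_alpha f = (22/13)cos x + (93/52)sin x
E_alpha D E_alpha f = (389/169)cos x - (591/676)sin x

the image equals g(x) = (389/169)cos x - (591/676)sin x


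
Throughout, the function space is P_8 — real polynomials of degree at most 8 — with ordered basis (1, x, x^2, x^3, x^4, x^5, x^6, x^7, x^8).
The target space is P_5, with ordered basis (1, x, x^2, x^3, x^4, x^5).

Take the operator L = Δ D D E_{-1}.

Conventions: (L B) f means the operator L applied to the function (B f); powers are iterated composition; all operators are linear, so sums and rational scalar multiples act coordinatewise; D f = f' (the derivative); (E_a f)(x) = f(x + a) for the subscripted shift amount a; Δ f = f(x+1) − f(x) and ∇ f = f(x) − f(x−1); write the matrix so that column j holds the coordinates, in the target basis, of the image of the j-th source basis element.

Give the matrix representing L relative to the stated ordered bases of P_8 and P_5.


image of 1: 0
image of x: 0
image of x^2: 0
image of x^3: 6
image of x^4: 24x - 12
image of x^5: 60x^2 - 60x + 20
image of x^6: 120x^3 - 180x^2 + 120x - 30
image of x^7: 210x^4 - 420x^3 + 420x^2 - 210x + 42
image of x^8: 336x^5 - 840x^4 + 1120x^3 - 840x^2 + 336x - 56
each image's coordinates form column j of the matrix

the matrix is [[0, 0, 0, 6, -12, 20, -30, 42, -56]; [0, 0, 0, 0, 24, -60, 120, -210, 336]; [0, 0, 0, 0, 0, 60, -180, 420, -840]; [0, 0, 0, 0, 0, 0, 120, -420, 1120]; [0, 0, 0, 0, 0, 0, 0, 210, -840]; [0, 0, 0, 0, 0, 0, 0, 0, 336]] (rows listed top to bottom)


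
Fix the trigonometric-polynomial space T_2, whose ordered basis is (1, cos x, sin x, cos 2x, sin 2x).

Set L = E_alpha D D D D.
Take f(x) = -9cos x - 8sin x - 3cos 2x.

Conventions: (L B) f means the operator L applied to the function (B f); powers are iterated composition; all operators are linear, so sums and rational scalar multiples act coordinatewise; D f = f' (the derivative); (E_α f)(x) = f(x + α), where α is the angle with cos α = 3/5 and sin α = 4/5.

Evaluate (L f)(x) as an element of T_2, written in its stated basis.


D f = -8cos x + 9sin x + 6sin 2x
D D f = 9cos x + 8sin x + 12cos 2x
D (D D) f = 8cos x - 9sin x - 24sin 2x
D D (D D) f = -9cos x - 8sin x - 48cos 2x
E_alpha (D D) (D D) f = -(59/5)cos x + (12/5)sin x + (336/25)cos 2x + (1152/25)sin 2x

the image equals g(x) = -(59/5)cos x + (12/5)sin x + (336/25)cos 2x + (1152/25)sin 2x


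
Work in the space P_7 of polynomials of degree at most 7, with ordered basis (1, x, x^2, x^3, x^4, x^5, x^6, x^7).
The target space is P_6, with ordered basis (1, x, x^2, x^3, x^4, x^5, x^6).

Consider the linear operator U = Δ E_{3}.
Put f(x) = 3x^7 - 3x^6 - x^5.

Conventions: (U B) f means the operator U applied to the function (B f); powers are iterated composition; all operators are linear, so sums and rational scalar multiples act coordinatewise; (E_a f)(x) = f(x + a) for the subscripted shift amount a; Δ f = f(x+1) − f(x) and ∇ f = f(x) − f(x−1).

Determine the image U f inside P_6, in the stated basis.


E_{3} f = 3x^7 + 60x^6 + 512x^5 + 2415x^4 + 6795x^3 + 11394x^2 + 10530x + 4131
Δ E_{3} f = 21x^6 + 423x^5 + 3565x^4 + 16085x^3 + 40958x^2 + 55774x + 31709

g(x) = 21x^6 + 423x^5 + 3565x^4 + 16085x^3 + 40958x^2 + 55774x + 31709


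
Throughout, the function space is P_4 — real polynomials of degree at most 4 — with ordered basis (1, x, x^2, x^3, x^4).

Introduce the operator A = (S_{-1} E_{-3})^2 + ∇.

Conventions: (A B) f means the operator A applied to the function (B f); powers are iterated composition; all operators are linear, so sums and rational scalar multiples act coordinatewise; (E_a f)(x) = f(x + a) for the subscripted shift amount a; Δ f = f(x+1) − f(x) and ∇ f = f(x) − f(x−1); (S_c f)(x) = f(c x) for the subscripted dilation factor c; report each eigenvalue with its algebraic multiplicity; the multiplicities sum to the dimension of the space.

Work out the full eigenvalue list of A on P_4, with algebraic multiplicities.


λ = 1 (multiplicity 5)

image of 1: 1
image of x: x + 1
image of x^2: x^2 + 2x - 1
image of x^3: x^3 + 3x^2 - 3x + 1
image of x^4: x^4 + 4x^3 - 6x^2 + 4x - 1
the matrix is upper triangular; its diagonal is (1, 1, 1, 1, 1)
for a triangular matrix the eigenvalues are the diagonal entries, with algebraic multiplicity their repetition count


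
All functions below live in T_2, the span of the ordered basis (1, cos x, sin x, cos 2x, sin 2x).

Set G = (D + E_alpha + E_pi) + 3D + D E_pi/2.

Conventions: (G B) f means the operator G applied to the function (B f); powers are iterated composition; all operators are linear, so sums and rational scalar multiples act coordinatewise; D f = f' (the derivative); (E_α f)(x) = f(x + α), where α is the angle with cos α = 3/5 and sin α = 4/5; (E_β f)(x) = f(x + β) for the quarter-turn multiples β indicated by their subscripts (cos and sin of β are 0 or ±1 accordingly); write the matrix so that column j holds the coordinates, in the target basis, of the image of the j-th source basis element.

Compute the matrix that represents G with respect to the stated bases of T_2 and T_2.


the matrix is [[2, 0, 0, 0, 0]; [0, -7/5, 24/5, 0, 0]; [0, -24/5, -7/5, 0, 0]; [0, 0, 0, 18/25, 174/25]; [0, 0, 0, -174/25, 18/25]] (rows listed top to bottom)

image of 1: 2
image of cos x: -(7/5)cos x - (24/5)sin x
image of sin x: (24/5)cos x - (7/5)sin x
image of cos 2x: (18/25)cos 2x - (174/25)sin 2x
image of sin 2x: (174/25)cos 2x + (18/25)sin 2x
each image's coordinates form column j of the matrix


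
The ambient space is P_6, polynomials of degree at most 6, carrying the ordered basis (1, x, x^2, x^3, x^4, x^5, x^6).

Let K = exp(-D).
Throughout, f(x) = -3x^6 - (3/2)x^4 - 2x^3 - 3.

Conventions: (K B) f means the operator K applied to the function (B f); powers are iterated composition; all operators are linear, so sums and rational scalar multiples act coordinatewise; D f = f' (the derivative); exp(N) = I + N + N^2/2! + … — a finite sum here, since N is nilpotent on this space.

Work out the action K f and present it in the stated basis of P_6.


the result is g(x) = -3x^6 + 18x^5 - (93/2)x^4 + 64x^3 - 48x^2 + 18x - 11/2

order-1 term: 18x^5 + 6x^3 + 6x^2
order-2 term: -45x^4 - 9x^2 - 6x
order-3 term: 60x^3 + 6x + 2
order-4 term: -45x^2 - 3/2
order-5 term: 18x
order-6 term: -3
the series for exp(-D) f terminates at order 6
exp(-D) f = -3x^6 + 18x^5 - (93/2)x^4 + 64x^3 - 48x^2 + 18x - 11/2


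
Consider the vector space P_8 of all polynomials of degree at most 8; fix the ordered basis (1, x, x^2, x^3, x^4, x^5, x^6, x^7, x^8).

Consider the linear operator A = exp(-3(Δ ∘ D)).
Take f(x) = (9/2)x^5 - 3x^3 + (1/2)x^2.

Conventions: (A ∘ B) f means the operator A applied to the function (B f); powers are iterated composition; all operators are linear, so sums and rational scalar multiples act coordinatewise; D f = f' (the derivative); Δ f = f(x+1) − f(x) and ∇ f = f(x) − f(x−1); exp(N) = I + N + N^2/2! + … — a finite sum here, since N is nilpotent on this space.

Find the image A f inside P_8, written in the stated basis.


the result is g(x) = (9/2)x^5 - 273x^3 - (809/2)x^2 + 2214x + 4773/2

order-1 term: -270x^3 - 405x^2 - 216x - 87/2
order-2 term: 2430x + 2430
the series for exp(-3(Δ ∘ D)) f terminates at order 2
exp(-3(Δ ∘ D)) f = (9/2)x^5 - 273x^3 - (809/2)x^2 + 2214x + 4773/2


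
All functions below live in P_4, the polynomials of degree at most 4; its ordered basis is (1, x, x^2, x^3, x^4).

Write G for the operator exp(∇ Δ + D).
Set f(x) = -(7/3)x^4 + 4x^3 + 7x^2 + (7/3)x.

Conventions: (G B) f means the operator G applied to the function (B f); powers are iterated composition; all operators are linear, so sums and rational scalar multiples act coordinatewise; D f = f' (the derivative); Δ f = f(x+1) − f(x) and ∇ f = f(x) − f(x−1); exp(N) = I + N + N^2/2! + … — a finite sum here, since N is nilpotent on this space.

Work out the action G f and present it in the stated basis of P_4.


the result is g(x) = -(7/3)x^4 - (16/3)x^3 - 23x^2 - 13x - 35/3

order-1 term: -(28/3)x^3 - 16x^2 + 38x + 35/3
order-2 term: -14x^2 - 44x + 3
order-3 term: -(28/3)x - 24
order-4 term: -7/3
the series for exp(∇ Δ + D) f terminates at order 4
exp(∇ Δ + D) f = -(7/3)x^4 - (16/3)x^3 - 23x^2 - 13x - 35/3


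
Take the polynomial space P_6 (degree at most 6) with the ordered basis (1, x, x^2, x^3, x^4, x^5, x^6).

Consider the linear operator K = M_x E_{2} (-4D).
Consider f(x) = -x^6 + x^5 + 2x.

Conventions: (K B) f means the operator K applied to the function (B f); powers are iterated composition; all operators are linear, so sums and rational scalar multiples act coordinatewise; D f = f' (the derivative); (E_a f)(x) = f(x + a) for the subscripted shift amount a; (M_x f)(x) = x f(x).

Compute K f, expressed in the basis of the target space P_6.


g(x) = 24x^6 + 220x^5 + 800x^4 + 1440x^3 + 1280x^2 + 440x

D f = -6x^5 + 5x^4 + 2
(-4D) f = 24x^5 - 20x^4 - 8
E_{2} (-4D) f = 24x^5 + 220x^4 + 800x^3 + 1440x^2 + 1280x + 440
M_x E_{2} (-4D) f = 24x^6 + 220x^5 + 800x^4 + 1440x^3 + 1280x^2 + 440x


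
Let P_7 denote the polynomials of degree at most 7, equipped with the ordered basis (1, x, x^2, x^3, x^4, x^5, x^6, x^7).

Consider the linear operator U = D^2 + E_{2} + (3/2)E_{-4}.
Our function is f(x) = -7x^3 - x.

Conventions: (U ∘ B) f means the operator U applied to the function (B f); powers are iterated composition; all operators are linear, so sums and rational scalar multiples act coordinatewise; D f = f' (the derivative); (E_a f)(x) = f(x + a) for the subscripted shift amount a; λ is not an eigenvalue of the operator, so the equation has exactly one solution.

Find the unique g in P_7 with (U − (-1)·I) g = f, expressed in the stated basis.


the result is g(x) = -2x^3 - (48/7)x^2 + (1738/49)x + 16816/343

write g with unknown coordinates in the stated basis and equate coefficients in (U − (-1)·I) g = f
solving from the highest basis element down gives g = -2x^3 - (48/7)x^2 + (1738/49)x + 16816/343
check: U g = -5x^3 + (48/7)x^2 - (1787/49)x - 16816/343
so U g − (-1)·g = -7x^3 - x = f ✓


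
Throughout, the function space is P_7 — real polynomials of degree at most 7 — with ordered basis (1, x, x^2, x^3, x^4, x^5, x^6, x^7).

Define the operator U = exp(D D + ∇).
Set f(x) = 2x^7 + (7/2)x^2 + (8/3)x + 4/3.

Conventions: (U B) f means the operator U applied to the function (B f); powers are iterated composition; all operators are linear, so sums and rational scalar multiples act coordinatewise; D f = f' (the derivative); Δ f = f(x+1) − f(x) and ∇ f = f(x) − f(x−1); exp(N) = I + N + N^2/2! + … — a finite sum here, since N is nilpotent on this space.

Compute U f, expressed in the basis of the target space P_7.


g(x) = 2x^7 + 14x^6 + 84x^5 + 350x^4 + 910x^3 + (3535/2)x^2 + (5951/3)x + 1037

order-1 term: 14x^6 + 42x^5 + 70x^4 - 70x^3 + 42x^2 - 7x + 49/6
order-2 term: 42x^5 + 210x^4 + 490x^3 + 210x^2 + 14x - 77/2
order-3 term: 70x^4 + 420x^3 + 1050x^2 + 840x + 182
order-4 term: 70x^3 + 420x^2 + 910x + 560
order-5 term: 42x^2 + 210x + 280
order-6 term: 14x + 42
order-7 term: 2
the series for exp(D D + ∇) f terminates at order 7
exp(D D + ∇) f = 2x^7 + 14x^6 + 84x^5 + 350x^4 + 910x^3 + (3535/2)x^2 + (5951/3)x + 1037


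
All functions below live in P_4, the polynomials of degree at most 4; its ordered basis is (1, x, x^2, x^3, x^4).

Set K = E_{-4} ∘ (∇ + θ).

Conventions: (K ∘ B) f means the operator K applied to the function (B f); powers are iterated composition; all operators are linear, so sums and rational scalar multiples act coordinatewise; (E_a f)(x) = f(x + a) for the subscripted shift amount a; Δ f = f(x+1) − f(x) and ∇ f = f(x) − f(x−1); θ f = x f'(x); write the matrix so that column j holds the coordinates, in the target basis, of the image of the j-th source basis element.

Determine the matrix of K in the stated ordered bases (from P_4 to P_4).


image of 1: 0
image of x: x - 3
image of x^2: 2x^2 - 14x + 23
image of x^3: 3x^3 - 33x^2 + 117x - 131
image of x^4: 4x^4 - 60x^3 + 330x^2 - 780x + 655
each image's coordinates form column j of the matrix

the matrix is [[0, -3, 23, -131, 655]; [0, 1, -14, 117, -780]; [0, 0, 2, -33, 330]; [0, 0, 0, 3, -60]; [0, 0, 0, 0, 4]] (rows listed top to bottom)


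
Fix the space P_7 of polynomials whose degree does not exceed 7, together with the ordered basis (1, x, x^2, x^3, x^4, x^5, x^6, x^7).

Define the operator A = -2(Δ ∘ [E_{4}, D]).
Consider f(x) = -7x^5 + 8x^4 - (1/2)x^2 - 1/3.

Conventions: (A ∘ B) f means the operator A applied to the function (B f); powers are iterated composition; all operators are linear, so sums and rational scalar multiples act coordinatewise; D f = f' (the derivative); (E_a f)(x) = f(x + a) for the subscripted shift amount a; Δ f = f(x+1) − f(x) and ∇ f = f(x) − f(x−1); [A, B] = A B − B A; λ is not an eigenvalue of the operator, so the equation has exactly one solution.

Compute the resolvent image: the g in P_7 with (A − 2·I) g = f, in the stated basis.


the result is g(x) = (7/2)x^5 - 4x^4 + (1/4)x^2 + 1/6

write g with unknown coordinates in the stated basis and equate coefficients in (A − 2·I) g = f
solving from the highest basis element down gives g = (7/2)x^5 - 4x^4 + (1/4)x^2 + 1/6
check: A g = 0
so A g − 2·g = -7x^5 + 8x^4 - (1/2)x^2 - 1/3 = f ✓


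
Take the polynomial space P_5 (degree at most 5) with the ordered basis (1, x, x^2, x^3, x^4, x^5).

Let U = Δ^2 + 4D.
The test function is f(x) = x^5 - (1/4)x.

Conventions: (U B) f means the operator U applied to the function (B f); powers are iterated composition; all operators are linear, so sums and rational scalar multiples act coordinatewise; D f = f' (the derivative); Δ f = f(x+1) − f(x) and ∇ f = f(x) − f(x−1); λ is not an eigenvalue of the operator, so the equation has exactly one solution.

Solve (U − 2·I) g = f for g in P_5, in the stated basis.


write g with unknown coordinates in the stated basis and equate coefficients in (U − 2·I) g = f
solving from the highest basis element down gives g = -(1/2)x^5 - 5x^4 - 45x^3 - 315x^2 - (11779/8)x - 13749/4
check: U g = -10x^4 - 90x^3 - 630x^2 - 2945x - 13749/2
so U g − 2·g = x^5 - (1/4)x = f ✓

the image equals g(x) = -(1/2)x^5 - 5x^4 - 45x^3 - 315x^2 - (11779/8)x - 13749/4


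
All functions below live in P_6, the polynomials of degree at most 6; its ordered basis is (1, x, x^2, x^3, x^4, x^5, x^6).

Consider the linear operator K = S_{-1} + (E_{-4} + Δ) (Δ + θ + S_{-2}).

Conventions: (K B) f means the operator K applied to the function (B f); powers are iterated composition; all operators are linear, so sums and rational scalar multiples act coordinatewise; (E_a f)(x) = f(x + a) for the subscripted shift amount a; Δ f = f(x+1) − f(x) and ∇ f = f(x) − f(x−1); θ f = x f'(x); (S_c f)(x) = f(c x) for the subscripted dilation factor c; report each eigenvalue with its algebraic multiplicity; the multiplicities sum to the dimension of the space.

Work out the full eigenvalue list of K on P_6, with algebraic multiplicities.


λ = -28 (multiplicity 1), λ = -6 (multiplicity 1), λ = -2 (multiplicity 1), λ = 2 (multiplicity 1), λ = 7 (multiplicity 1), λ = 21 (multiplicity 1), λ = 71 (multiplicity 1)

image of 1: 2
image of x: -2x + 4
image of x^2: 7x^2 - 34x + 97
image of x^3: -6x^3 + 48x^2 - 270x + 358
image of x^4: 21x^4 - 236x^3 + 2010x^2 - 4868x + 4979
image of x^5: -28x^5 + 410x^4 - 4640x^3 + 17440x^2 - 35500x + 28432
image of x^6: 71x^6 - 1254x^5 + 17775x^4 - 87340x^3 + 267435x^2 - 424794x + 283485
the matrix is upper triangular; its diagonal is (2, -2, 7, -6, 21, -28, 71)
for a triangular matrix the eigenvalues are the diagonal entries, with algebraic multiplicity their repetition count


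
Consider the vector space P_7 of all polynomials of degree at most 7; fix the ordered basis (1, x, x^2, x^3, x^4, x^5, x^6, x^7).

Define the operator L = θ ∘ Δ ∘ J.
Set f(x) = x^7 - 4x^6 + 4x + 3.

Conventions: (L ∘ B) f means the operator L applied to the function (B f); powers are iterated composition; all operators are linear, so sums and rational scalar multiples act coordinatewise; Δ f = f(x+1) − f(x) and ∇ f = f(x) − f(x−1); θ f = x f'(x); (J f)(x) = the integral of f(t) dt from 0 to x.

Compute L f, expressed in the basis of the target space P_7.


the image equals g(x) = 7x^7 - 3x^6 - 25x^5 - 45x^4 - 39x^3 - 17x^2 + x

J f = (1/8)x^8 - (4/7)x^7 + 2x^2 + 3x
Δ J f = x^7 - (1/2)x^6 - 5x^5 - (45/4)x^4 - 13x^3 - (17/2)x^2 + x + 255/56
θ Δ J f = 7x^7 - 3x^6 - 25x^5 - 45x^4 - 39x^3 - 17x^2 + x


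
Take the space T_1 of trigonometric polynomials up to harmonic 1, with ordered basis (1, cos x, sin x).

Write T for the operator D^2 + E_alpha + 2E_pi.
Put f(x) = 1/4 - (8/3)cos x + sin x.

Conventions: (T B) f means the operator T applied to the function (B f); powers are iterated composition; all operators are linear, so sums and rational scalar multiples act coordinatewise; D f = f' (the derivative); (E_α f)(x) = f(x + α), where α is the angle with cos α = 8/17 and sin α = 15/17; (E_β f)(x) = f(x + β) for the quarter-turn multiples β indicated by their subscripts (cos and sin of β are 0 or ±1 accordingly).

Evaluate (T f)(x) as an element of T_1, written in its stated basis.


D f = cos x + (8/3)sin x
D D f = (8/3)cos x - sin x
E_alpha f = 1/4 - (19/51)cos x + (48/17)sin x
E_pi f = 1/4 + (8/3)cos x - sin x
(2E_pi) f = 1/2 + (16/3)cos x - 2sin x
(D^2 + E_alpha + 2E_pi) f = 3/4 + (389/51)cos x - (3/17)sin x

the image equals g(x) = 3/4 + (389/51)cos x - (3/17)sin x
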